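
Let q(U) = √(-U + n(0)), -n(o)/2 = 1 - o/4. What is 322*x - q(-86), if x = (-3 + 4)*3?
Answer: 966 - 2*√21 ≈ 956.83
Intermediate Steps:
n(o) = -2 + o/2 (n(o) = -2*(1 - o/4) = -2 + o/2)
x = 3 (x = 1*3 = 3)
q(U) = √(-2 - U) (q(U) = √(-U + (-2 + (½)*0)) = √(-U + (-2 + 0)) = √(-U - 2) = √(-2 - U))
322*x - q(-86) = 322*3 - √(-2 - 1*(-86)) = 966 - √(-2 + 86) = 966 - √84 = 966 - 2*√21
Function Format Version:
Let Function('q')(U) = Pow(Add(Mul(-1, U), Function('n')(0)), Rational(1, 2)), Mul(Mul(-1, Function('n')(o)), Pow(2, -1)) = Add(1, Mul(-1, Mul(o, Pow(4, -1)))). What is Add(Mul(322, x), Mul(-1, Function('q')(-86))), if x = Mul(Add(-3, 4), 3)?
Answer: Add(966, Mul(-2, Pow(21, Rational(1, 2)))) ≈ 956.83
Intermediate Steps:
Function('n')(o) = Add(-2, Mul(Rational(1, 2), o)) (Function('n')(o) = Mul(-2, Add(1, Mul(-1, Mul(o, Pow(4, -1))))) = Mul(-2, Add(1, Mul(-1, Mul(o, Rational(1, 4))))) = Mul(-2, Add(1, Mul(-1, Mul(Rational(1, 4), o)))) = Mul(-2, Add(1, Mul(Rational(-1, 4), o))) = Add(-2, Mul(Rational(1, 2), o)))
x = 3 (x = Mul(1, 3) = 3)
Function('q')(U) = Pow(Add(-2, Mul(-1, U)), Rational(1, 2)) (Function('q')(U) = Pow(Add(Mul(-1, U), Add(-2, Mul(Rational(1, 2), 0))), Rational(1, 2)) = Pow(Add(Mul(-1, U), Add(-2, 0)), Rational(1, 2)) = Pow(Add(Mul(-1, U), -2), Rational(1, 2)) = Pow(Add(-2, Mul(-1, U)), Rational(1, 2)))
Add(Mul(322, x), Mul(-1, Function('q')(-86))) = Add(Mul(322, 3), Mul(-1, Pow(Add(-2, Mul(-1, -86)), Rational(1, 2)))) = Add(966, Mul(-1, Pow(Add(-2, 86), Rational(1, 2)))) = Add(966, Mul(-1, Pow(84, Rational(1, 2)))) = Add(966, Mul(-1, Mul(2, Pow(21, Rational(1, 2))))) = Add(966, Mul(-2, Pow(21, Rational(1, 2))))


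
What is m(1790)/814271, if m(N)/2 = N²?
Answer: 35800/4549 ≈ 7.8699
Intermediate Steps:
m(N) = 2*N²
m(1790)/814271 = (2*1790²)/814271 = (2*3204100)*(1/814271) = 6408200*(1/814271) = 35800/4549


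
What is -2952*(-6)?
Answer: 17712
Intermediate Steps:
-2952*(-6) = -82*(-216) = 17712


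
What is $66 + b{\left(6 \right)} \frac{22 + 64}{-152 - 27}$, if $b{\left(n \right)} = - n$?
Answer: $\frac{12330}{179} \approx 68.883$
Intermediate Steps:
$66 + b{\left(6 \right)} \frac{22 + 64}{-152 - 27} = 66 + \left(-1\right) 6 \frac{22 + 64}{-152 - 27} = 66 - 6 \frac{86}{-179} = 66 - 6 \cdot 86 \left(- \frac{1}{179}\right) = 66 - - \frac{516}{179} = 66 + \frac{516}{179} = \frac{12330}{179}$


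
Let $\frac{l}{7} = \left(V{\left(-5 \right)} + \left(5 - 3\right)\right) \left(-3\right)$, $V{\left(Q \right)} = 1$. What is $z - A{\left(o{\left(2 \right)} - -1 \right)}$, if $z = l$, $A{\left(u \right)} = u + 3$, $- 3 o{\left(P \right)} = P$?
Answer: $- \frac{199}{3} \approx -66.333$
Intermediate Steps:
$o{\left(P \right)} = - \frac{P}{3}$
$A{\left(u \right)} = 3 + u$
$l = -63$ ($l = 7 \left(1 + \left(5 - 3\right)\right) \left(-3\right) = 7 \left(1 + 2\right) \left(-3\right) = 7 \cdot 3 \left(-3\right) = 7 \left(-9\right) = -63$)
$z = -63$
$z - A{\left(o{\left(2 \right)} - -1 \right)} = -63 - \left(3 - - \frac{1}{3}\right) = -63 - \left(3 + \left(- \frac{2}{3} + 1\right)\right) = -63 - \left(3 + \frac{1}{3}\right) = -63 - \frac{10}{3} = - \frac{199}{3}$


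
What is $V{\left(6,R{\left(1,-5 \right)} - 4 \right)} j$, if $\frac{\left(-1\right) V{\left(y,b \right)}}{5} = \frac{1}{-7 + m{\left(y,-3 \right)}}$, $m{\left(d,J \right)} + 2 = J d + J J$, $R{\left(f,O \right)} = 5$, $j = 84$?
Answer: $\frac{70}{3} \approx 23.333$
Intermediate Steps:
$m{\left(d,J \right)} = -2 + J^{2} + J d$ ($m{\left(d,J \right)} = -2 + \left(J d + J J\right) = -2 + \left(J d + J^{2}\right) = -2 + \left(J^{2} + J d\right) = -2 + J^{2} + J d$)
$V{\left(y,b \right)} = \frac{5}{3 y}$ ($V{\left(y,b \right)} = - \frac{5}{-7 - \left(2 - 9 + 3 y\right)} = - \frac{5}{-7 - \left(-7 + 3 y\right)} = - \frac{5}{\left(-3\right) y} = - 5 \left(- \frac{1}{3 y}\right) = \frac{5}{3 y}$)
$V{\left(6,R{\left(1,-5 \right)} - 4 \right)} j = \frac{5}{3 \cdot 6} \cdot 84 = \frac{5}{3} \cdot \frac{1}{6} \cdot 84 = \frac{5}{18} \cdot 84 = \frac{70}{3}$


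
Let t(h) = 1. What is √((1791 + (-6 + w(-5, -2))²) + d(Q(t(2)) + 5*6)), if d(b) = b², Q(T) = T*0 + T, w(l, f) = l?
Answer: 13*√17 ≈ 53.600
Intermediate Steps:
Q(T) = T (Q(T) = 0 + T = T)
√((1791 + (-6 + w(-5, -2))²) + d(Q(t(2)) + 5*6)) = √((1791 + (-6 - 5)²) + (1 + 5*6)²) = √((1791 + (-11)²) + (1 + 30)²) = √((1791 + 121) + 31²) = √(1912 + 961) = √2873 = 13*√17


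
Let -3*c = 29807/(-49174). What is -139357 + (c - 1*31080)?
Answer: -25143177307/147522 ≈ -1.7044e+5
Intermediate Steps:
c = 29807/147522 (c = -29807/(3*(-49174)) = -29807*(-1)/(3*49174) = -⅓*(-29807/49174) = 29807/147522 ≈ 0.20205)
-139357 + (c - 1*31080) = -139357 + (29807/147522 - 1*31080) = -139357 + (29807/147522 - 31080) = -139357 - 4584953953/147522 = -25143177307/147522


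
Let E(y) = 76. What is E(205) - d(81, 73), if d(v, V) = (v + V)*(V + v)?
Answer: -23640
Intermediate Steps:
d(v, V) = (V + v)**2 (d(v, V) = (V + v)*(V + v) = (V + v)**2)
E(205) - d(81, 73) = 76 - (73 + 81)**2 = 76 - 1*154**2 = 76 - 1*23716 = 76 - 23716 = -23640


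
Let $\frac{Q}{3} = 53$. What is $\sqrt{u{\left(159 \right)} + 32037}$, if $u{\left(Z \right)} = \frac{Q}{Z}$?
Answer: $\sqrt{32038} \approx 178.99$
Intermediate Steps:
$Q = 159$ ($Q = 3 \cdot 53 = 159$)
$u{\left(Z \right)} = \frac{159}{Z}$
$\sqrt{u{\left(159 \right)} + 32037} = \sqrt{\frac{159}{159} + 32037} = \sqrt{159 \cdot \frac{1}{159} + 32037} = \sqrt{1 + 32037} = \sqrt{32038}$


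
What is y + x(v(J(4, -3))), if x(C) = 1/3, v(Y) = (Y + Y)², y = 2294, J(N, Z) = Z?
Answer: 6883/3 ≈ 2294.3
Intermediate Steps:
v(Y) = 4*Y² (v(Y) = (2*Y)² = 4*Y²)
x(C) = ⅓
y + x(v(J(4, -3))) = 2294 + ⅓ = 6883/3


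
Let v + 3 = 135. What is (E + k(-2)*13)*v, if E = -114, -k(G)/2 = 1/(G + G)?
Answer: -14190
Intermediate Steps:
k(G) = -1/G (k(G) = -2/(G + G) = -2*1/(2*G) = -1/G)
v = 132 (v = -3 + 135 = 132)
(E + k(-2)*13)*v = (-114 - 1/(-2)*13)*132 = (-114 - 1*(-½)*13)*132 = (-114 + (½)*13)*132 = (-114 + 13/2)*132 = -215/2*132 = -14190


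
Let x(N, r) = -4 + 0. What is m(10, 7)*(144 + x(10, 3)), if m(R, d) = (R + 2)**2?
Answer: 20160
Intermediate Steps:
x(N, r) = -4
m(R, d) = (2 + R)**2
m(10, 7)*(144 + x(10, 3)) = (2 + 10)**2*(144 - 4) = 12**2*140 = 144*140 = 20160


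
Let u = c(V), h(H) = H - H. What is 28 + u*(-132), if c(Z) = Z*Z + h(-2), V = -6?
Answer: -4724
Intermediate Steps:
h(H) = 0
c(Z) = Z**2 (c(Z) = Z*Z + 0 = Z**2 + 0 = Z**2)
u = 36 (u = (-6)**2 = 36)
28 + u*(-132) = 28 + 36*(-132) = 28 - 4752 = -4724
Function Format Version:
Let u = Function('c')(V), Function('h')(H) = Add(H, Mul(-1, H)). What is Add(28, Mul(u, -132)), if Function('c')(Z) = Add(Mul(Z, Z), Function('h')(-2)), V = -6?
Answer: -4724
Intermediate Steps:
Function('h')(H) = 0
Function('c')(Z) = Pow(Z, 2) (Function('c')(Z) = Add(Mul(Z, Z), 0) = Add(Pow(Z, 2), 0) = Pow(Z, 2))
u = 36 (u = Pow(-6, 2) = 36)
Add(28, Mul(u, -132)) = Add(28, Mul(36, -132)) = Add(28, -4752) = -4724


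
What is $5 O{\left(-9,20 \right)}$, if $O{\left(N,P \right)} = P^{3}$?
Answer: $40000$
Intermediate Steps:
$5 O{\left(-9,20 \right)} = 5 \cdot 20^{3} = 5 \cdot 8000 = 40000$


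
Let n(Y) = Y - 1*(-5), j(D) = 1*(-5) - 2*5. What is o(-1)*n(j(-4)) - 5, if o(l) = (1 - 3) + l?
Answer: 25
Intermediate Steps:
o(l) = -2 + l
j(D) = -15 (j(D) = -5 - 10 = -15)
n(Y) = 5 + Y (n(Y) = Y + 5 = 5 + Y)
o(-1)*n(j(-4)) - 5 = (-2 - 1)*(5 - 15) - 5 = -3*(-10) - 5 = 30 - 5 = 25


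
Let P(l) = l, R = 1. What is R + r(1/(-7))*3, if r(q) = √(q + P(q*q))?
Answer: 1 + 3*I*√6/7 ≈ 1.0 + 1.0498*I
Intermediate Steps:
r(q) = √(q + q²) (r(q) = √(q + q*q) = √(q + q²))
R + r(1/(-7))*3 = 1 + √((1 + 1/(-7))/(-7))*3 = 1 + √(-(1 - ⅐)/7)*3 = 1 + √(-⅐*6/7)*3 = 1 + √(-6/49)*3 = 1 + (I*√6/7)*3 = 1 + 3*I*√6/7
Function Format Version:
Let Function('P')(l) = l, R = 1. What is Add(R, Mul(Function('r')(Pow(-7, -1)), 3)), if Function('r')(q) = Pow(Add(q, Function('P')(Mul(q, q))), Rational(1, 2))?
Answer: Add(1, Mul(Rational(3, 7), I, Pow(6, Rational(1, 2)))) ≈ Add(1.0000, Mul(1.0498, I))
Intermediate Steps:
Function('r')(q) = Pow(Add(q, Pow(q, 2)), Rational(1, 2)) (Function('r')(q) = Pow(Add(q, Mul(q, q)), Rational(1, 2)) = Pow(Add(q, Pow(q, 2)), Rational(1, 2)))
Add(R, Mul(Function('r')(Pow(-7, -1)), 3)) = Add(1, Mul(Pow(Mul(Pow(-7, -1), Add(1, Pow(-7, -1))), Rational(1, 2)), 3)) = Add(1, Mul(Pow(Mul(Rational(-1, 7), Add(1, Rational(-1, 7))), Rational(1, 2)), 3)) = Add(1, Mul(Pow(Mul(Rational(-1, 7), Rational(6, 7)), Rational(1, 2)), 3)) = Add(1, Mul(Pow(Rational(-6, 49), Rational(1, 2)), 3)) = Add(1, Mul(Mul(Rational(1, 7), I, Pow(6, Rational(1, 2))), 3)) = Add(1, Mul(Rational(3, 7), I, Pow(6, Rational(1, 2))))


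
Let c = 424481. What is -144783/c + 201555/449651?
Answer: 20454447222/190868306131 ≈ 0.10717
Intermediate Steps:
-144783/c + 201555/449651 = -144783/424481 + 201555/449651 = 20454447222/190868306131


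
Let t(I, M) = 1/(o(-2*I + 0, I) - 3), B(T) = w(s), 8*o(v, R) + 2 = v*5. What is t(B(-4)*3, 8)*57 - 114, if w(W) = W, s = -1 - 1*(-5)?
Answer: -8550/73 ≈ -117.12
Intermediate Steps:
s = 4 (s = -1 + 5 = 4)
o(v, R) = -1/4 + 5*v/8 (o(v, R) = -1/4 + (v*5)/8 = -1/4 + (5*v)/8 = -1/4 + 5*v/8)
B(T) = 4
t(I, M) = 1/(-13/4 - 5*I/4) (t(I, M) = 1/((-1/4 + 5*(-2*I + 0)/8) - 3) = 1/((-1/4 + 5*(-2*I)/8) - 3) = 1/((-1/4 - 5*I/4) - 3) = 1/(-13/4 - 5*I/4))
t(B(-4)*3, 8)*57 - 114 = (4/(-13 - 20*3))*57 - 114 = (4/(-13 - 5*12))*57 - 114 = (4/(-13 - 60))*57 - 114 = (4/(-73))*57 - 114 = (4*(-1/73))*57 - 114 = -4/73*57 - 114 = -228/73 - 114 = -8550/73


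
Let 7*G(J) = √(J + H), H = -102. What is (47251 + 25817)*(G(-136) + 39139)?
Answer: 2859808452 + 73068*I*√238/7 ≈ 2.8598e+9 + 1.6103e+5*I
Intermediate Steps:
G(J) = √(-102 + J)/7 (G(J) = √(J - 102)/7 = √(-102 + J)/7)
(47251 + 25817)*(G(-136) + 39139) = (47251 + 25817)*(√(-102 - 136)/7 + 39139) = 73068*(√(-238)/7 + 39139) = 73068*((I*√238)/7 + 39139) = 73068*(I*√238/7 + 39139) = 73068*(39139 + I*√238/7) = 2859808452 + 73068*I*√238/7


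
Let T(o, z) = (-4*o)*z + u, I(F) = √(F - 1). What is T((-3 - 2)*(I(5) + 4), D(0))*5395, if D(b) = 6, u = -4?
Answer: 3862820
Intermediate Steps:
I(F) = √(-1 + F)
T(o, z) = -4 - 4*o*z (T(o, z) = (-4*o)*z - 4 = -4*o*z - 4 = -4 - 4*o*z)
T((-3 - 2)*(I(5) + 4), D(0))*5395 = (-4 - 4*(-3 - 2)*(√(-1 + 5) + 4)*6)*5395 = (-4 - 4*(-5*(√4 + 4))*6)*5395 = (-4 - 4*(-5*(2 + 4))*6)*5395 = (-4 - 4*(-5*6)*6)*5395 = (-4 - 4*(-30)*6)*5395 = (-4 + 720)*5395 = 716*5395 = 3862820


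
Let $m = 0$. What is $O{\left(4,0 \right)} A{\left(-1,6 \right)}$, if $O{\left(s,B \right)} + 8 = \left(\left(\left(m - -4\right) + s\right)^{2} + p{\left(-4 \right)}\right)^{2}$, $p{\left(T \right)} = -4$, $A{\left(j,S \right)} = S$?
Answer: $21552$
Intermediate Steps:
$O{\left(s,B \right)} = -8 + \left(-4 + \left(4 + s\right)^{2}\right)^{2}$ ($O{\left(s,B \right)} = -8 + \left(\left(\left(0 - -4\right) + s\right)^{2} - 4\right)^{2} = -8 + \left(\left(\left(0 + 4\right) + s\right)^{2} - 4\right)^{2} = -8 + \left(\left(4 + s\right)^{2} - 4\right)^{2} = -8 + \left(-4 + \left(4 + s\right)^{2}\right)^{2}$)
$O{\left(4,0 \right)} A{\left(-1,6 \right)} = \left(-8 + \left(-4 + \left(4 + 4\right)^{2}\right)^{2}\right) 6 = \left(-8 + \left(-4 + 8^{2}\right)^{2}\right) 6 = \left(-8 + \left(-4 + 64\right)^{2}\right) 6 = \left(-8 + 60^{2}\right) 6 = \left(-8 + 3600\right) 6 = 3592 \cdot 6 = 21552$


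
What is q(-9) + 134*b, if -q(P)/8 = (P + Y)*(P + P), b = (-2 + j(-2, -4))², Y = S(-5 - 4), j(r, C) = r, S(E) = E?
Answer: -448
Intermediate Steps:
Y = -9 (Y = -5 - 4 = -9)
b = 16 (b = (-2 - 2)² = (-4)² = 16)
q(P) = -16*P*(-9 + P) (q(P) = -8*(P - 9)*(P + P) = -8*(-9 + P)*2*P = -16*P*(-9 + P))
q(-9) + 134*b = 16*(-9)*(9 - 1*(-9)) + 134*16 = 16*(-9)*(9 + 9) + 2144 = 16*(-9)*18 + 2144 = -2592 + 2144 = -448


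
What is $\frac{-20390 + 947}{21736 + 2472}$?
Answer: $- \frac{19443}{24208} \approx -0.80316$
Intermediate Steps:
$\frac{-20390 + 947}{21736 + 2472} = - \frac{19443}{24208}$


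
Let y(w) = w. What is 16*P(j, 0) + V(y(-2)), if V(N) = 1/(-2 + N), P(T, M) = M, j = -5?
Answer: -¼ ≈ -0.25000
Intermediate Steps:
16*P(j, 0) + V(y(-2)) = 16*0 + 1/(-2 - 2) = 0 + 1/(-4) = 0 - ¼ = -¼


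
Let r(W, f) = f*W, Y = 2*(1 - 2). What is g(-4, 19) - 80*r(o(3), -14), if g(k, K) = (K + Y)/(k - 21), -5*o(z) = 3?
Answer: -16817/25 ≈ -672.68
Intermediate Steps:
Y = -2 (Y = 2*(-1) = -2)
o(z) = -3/5 (o(z) = -1/5*3 = -3/5)
r(W, f) = W*f
g(k, K) = (-2 + K)/(-21 + k) (g(k, K) = (K - 2)/(k - 21) = (-2 + K)/(-21 + k))
g(-4, 19) - 80*r(o(3), -14) = (-2 + 19)/(-21 - 4) - (-48)*(-14) = 17/(-25) - 80*42/5 = -1/25*17 - 672 = -17/25 - 672 = -16817/25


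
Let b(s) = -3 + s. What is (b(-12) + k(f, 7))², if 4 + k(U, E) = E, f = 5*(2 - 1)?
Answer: 144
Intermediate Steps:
f = 5 (f = 5*1 = 5)
k(U, E) = -4 + E
(b(-12) + k(f, 7))² = ((-3 - 12) + (-4 + 7))² = (-15 + 3)² = (-12)² = 144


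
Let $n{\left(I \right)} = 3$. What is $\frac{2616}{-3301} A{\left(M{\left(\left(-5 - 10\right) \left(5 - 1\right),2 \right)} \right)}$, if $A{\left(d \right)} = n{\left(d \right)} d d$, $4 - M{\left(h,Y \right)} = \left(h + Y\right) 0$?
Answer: $- \frac{125568}{3301} \approx -38.039$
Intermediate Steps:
$M{\left(h,Y \right)} = 4$ ($M{\left(h,Y \right)} = 4 - \left(h + Y\right) 0 = 4 - \left(Y + h\right) 0 = 4 - 0 = 4 + 0 = 4$)
$A{\left(d \right)} = 3 d^{2}$ ($A{\left(d \right)} = 3 d d = 3 d^{2}$)
$\frac{2616}{-3301} A{\left(M{\left(\left(-5 - 10\right) \left(5 - 1\right),2 \right)} \right)} = \frac{2616}{-3301} \cdot 3 \cdot 4^{2} = 2616 \left(- \frac{1}{3301}\right) 3 \cdot 16 = \left(- \frac{2616}{3301}\right) 48 = - \frac{125568}{3301}$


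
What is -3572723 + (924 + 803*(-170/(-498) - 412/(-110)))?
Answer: -4442804018/1245 ≈ -3.5685e+6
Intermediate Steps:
-3572723 + (924 + 803*(-170/(-498) - 412/(-110))) = -3572723 + (924 + 803*(-170*(-1/498) - 412*(-1/110))) = -3572723 + (924 + 803*(85/249 + 206/55)) = -3572723 + (924 + 803*(55969/13695)) = -3572723 + (924 + 4085737/1245) = -3572723 + 5236117/1245 = -4442804018/1245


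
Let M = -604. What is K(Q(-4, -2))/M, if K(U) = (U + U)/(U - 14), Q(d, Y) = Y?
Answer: -1/2416 ≈ -0.00041391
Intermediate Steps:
K(U) = 2*U/(-14 + U) (K(U) = (2*U)/(-14 + U) = 2*U/(-14 + U))
K(Q(-4, -2))/M = (2*(-2)/(-14 - 2))/(-604) = (2*(-2)/(-16))*(-1/604) = (2*(-2)*(-1/16))*(-1/604) = (¼)*(-1/604) = -1/2416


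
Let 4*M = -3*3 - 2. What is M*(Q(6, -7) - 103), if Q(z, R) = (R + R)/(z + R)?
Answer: 979/4 ≈ 244.75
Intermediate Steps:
M = -11/4 (M = (-3*3 - 2)/4 = (-9 - 2)/4 = (¼)*(-11) = -11/4 ≈ -2.7500)
Q(z, R) = 2*R/(R + z) (Q(z, R) = (2*R)/(R + z) = 2*R/(R + z))
M*(Q(6, -7) - 103) = -11*(2*(-7)/(-7 + 6) - 103)/4 = -11*(2*(-7)/(-1) - 103)/4 = -11*(2*(-7)*(-1) - 103)/4 = -11*(14 - 103)/4 = -11/4*(-89) = 979/4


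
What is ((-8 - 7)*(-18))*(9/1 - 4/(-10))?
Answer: 2538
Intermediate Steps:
((-8 - 7)*(-18))*(9/1 - 4/(-10)) = (-15*(-18))*(9*1 - 4*(-⅒)) = 270*(9 + ⅖) = 270*(47/5) = 2538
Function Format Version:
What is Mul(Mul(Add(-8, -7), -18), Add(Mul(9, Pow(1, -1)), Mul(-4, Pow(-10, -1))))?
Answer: 2538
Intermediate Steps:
Mul(Mul(Add(-8, -7), -18), Add(Mul(9, Pow(1, -1)), Mul(-4, Pow(-10, -1)))) = Mul(Mul(-15, -18), Add(Mul(9, 1), Mul(-4, Rational(-1, 10)))) = Mul(270, Add(9, Rational(2, 5))) = Mul(270, Rational(47, 5)) = 2538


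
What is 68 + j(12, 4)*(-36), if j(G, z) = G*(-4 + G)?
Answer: -3388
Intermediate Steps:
68 + j(12, 4)*(-36) = 68 + (12*(-4 + 12))*(-36) = 68 + (12*8)*(-36) = 68 + 96*(-36) = 68 - 3456 = -3388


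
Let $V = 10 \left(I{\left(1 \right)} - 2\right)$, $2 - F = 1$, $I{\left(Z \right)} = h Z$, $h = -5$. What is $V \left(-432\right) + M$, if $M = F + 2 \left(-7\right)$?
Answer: $30227$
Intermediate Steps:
$I{\left(Z \right)} = - 5 Z$
$F = 1$ ($F = 2 - 1 = 1$)
$V = -70$ ($V = 10 \left(\left(-5\right) 1 - 2\right) = 10 \left(-5 - 2\right) = 10 \left(-7\right) = -70$)
$M = -13$ ($M = 1 + 2 \left(-7\right) = 1 - 14 = -13$)
$V \left(-432\right) + M = \left(-70\right) \left(-432\right) - 13 = 30240 - 13 = 30227$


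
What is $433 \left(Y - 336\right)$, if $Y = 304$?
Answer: $-13856$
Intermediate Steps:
$433 \left(Y - 336\right) = 433 \left(304 - 336\right) = 433 \left(-32\right) = -13856$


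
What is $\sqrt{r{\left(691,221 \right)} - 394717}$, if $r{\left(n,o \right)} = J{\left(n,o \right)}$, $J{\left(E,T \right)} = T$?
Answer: $16 i \sqrt{1541} \approx 628.09 i$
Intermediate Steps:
$r{\left(n,o \right)} = o$
$\sqrt{r{\left(691,221 \right)} - 394717} = \sqrt{221 - 394717} = \sqrt{-394496} = 16 i \sqrt{1541}$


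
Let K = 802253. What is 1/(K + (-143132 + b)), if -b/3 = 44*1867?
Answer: 1/412677 ≈ 2.4232e-6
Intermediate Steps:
b = -246444 (b = -132*1867 = -3*82148 = -246444)
1/(K + (-143132 + b)) = 1/(802253 + (-143132 - 246444)) = 1/(802253 - 389576) = 1/412677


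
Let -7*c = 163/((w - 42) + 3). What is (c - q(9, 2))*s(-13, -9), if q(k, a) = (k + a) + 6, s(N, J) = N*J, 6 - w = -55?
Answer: -325377/154 ≈ -2112.8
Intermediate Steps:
w = 61 (w = 6 - 1*(-55) = 6 + 55 = 61)
s(N, J) = J*N
q(k, a) = 6 + a + k (q(k, a) = (a + k) + 6 = 6 + a + k)
c = -163/154 (c = -163/(7*((61 - 42) + 3)) = -163/(7*(19 + 3)) = -163/(7*22) = -⅐*163/22 = -163/154 ≈ -1.0584)
(c - q(9, 2))*s(-13, -9) = (-163/154 - (6 + 2 + 9))*(-9*(-13)) = (-163/154 - 1*17)*117 = (-163/154 - 17)*117 = -2781/154*117 = -325377/154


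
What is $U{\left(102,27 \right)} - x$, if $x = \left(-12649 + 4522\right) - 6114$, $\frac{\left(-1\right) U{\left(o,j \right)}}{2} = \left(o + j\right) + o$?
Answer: $13779$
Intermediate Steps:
$U{\left(o,j \right)} = - 4 o - 2 j$ ($U{\left(o,j \right)} = - 2 \left(\left(o + j\right) + o\right) = - 2 \left(\left(j + o\right) + o\right) = - 2 \left(j + 2 o\right) = - 4 o - 2 j$)
$x = -14241$ ($x = -8127 - 6114 = -14241$)
$U{\left(102,27 \right)} - x = \left(\left(-4\right) 102 - 54\right) - -14241 = \left(-408 - 54\right) + 14241 = -462 + 14241 = 13779$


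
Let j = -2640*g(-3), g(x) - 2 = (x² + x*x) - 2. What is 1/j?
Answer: -1/47520 ≈ -2.1044e-5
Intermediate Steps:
g(x) = 2*x² (g(x) = 2 + ((x² + x*x) - 2) = 2 + ((x² + x²) - 2) = 2 + (2*x² - 2) = 2 + (-2 + 2*x²) = 2*x²)
j = -47520 (j = -5280*(-3)² = -5280*9 = -2640*18 = -47520)
1/j = 1/(-47520) = -1/47520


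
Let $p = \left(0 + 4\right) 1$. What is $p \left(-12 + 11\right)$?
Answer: $-4$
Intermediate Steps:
$p = 4$ ($p = 4 \cdot 1 = 4$)
$p \left(-12 + 11\right) = 4 \left(-12 + 11\right) = 4 \left(-1\right) = -4$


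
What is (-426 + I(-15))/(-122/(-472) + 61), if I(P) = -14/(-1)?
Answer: -97232/14457 ≈ -6.7256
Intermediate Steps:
I(P) = 14 (I(P) = -14*(-1) = 14)
(-426 + I(-15))/(-122/(-472) + 61) = (-426 + 14)/(-122/(-472) + 61) = -412/(-122*(-1/472) + 61) = -412/(61/236 + 61) = -412/14457/236 = -412*236/14457 = -97232/14457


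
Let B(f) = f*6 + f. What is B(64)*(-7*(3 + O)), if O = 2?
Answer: -15680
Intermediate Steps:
B(f) = 7*f (B(f) = 6*f + f = 7*f)
B(64)*(-7*(3 + O)) = (7*64)*(-7*(3 + 2)) = 448*(-7*5) = 448*(-35) = -15680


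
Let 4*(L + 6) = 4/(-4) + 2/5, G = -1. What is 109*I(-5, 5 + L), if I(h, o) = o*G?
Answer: 2507/20 ≈ 125.35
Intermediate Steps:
L = -123/20 (L = -6 + (4/(-4) + 2/5)/4 = -6 + (4*(-¼) + 2*(⅕))/4 = -6 + (-1 + ⅖)/4 = -6 + (¼)*(-⅗) = -6 - 3/20 = -123/20 ≈ -6.1500)
I(h, o) = -o (I(h, o) = o*(-1) = -o)
109*I(-5, 5 + L) = 109*(-(5 - 123/20)) = 109*(-1*(-23/20)) = 109*(23/20) = 2507/20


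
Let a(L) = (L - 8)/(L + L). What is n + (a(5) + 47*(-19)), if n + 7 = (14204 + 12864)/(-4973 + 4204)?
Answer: -7193987/7690 ≈ -935.50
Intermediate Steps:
a(L) = (-8 + L)/(2*L) (a(L) = (-8 + L)/((2*L)) = (-8 + L)*(1/(2*L)) = (-8 + L)/(2*L))
n = -32451/769 (n = -7 + (14204 + 12864)/(-4973 + 4204) = -7 + 27068/(-769) = -7 + 27068*(-1/769) = -7 - 27068/769 = -32451/769 ≈ -42.199)
n + (a(5) + 47*(-19)) = -32451/769 + ((½)*(-8 + 5)/5 + 47*(-19)) = -32451/769 + ((½)*(⅕)*(-3) - 893) = -32451/769 + (-3/10 - 893) = -32451/769 - 8933/10 = -7193987/7690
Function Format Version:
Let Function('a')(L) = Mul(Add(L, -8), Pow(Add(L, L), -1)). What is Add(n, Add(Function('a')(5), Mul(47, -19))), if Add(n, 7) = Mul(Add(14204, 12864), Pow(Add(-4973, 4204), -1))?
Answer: Rational(-7193987, 7690) ≈ -935.50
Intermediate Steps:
Function('a')(L) = Mul(Rational(1, 2), Pow(L, -1), Add(-8, L)) (Function('a')(L) = Mul(Add(-8, L), Pow(Mul(2, L), -1)) = Mul(Add(-8, L), Mul(Rational(1, 2), Pow(L, -1))) = Mul(Rational(1, 2), Pow(L, -1), Add(-8, L)))
n = Rational(-32451, 769) (n = Add(-7, Mul(Add(14204, 12864), Pow(Add(-4973, 4204), -1))) = Add(-7, Mul(27068, Pow(-769, -1))) = Add(-7, Mul(27068, Rational(-1, 769))) = Add(-7, Rational(-27068, 769)) = Rational(-32451, 769) ≈ -42.199)
Add(n, Add(Function('a')(5), Mul(47, -19))) = Add(Rational(-32451, 769), Add(Mul(Rational(1, 2), Pow(5, -1), Add(-8, 5)), Mul(47, -19))) = Add(Rational(-32451, 769), Add(Mul(Rational(1, 2), Rational(1, 5), -3), -893)) = Add(Rational(-32451, 769), Add(Rational(-3, 10), -893)) = Add(Rational(-32451, 769), Rational(-8933, 10)) = Rational(-7193987, 7690)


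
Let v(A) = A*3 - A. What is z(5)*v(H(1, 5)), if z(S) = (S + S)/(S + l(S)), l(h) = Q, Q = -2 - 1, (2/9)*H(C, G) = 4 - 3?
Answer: 45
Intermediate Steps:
H(C, G) = 9/2 (H(C, G) = 9*(4 - 3)/2 = (9/2)*1 = 9/2)
Q = -3
l(h) = -3
z(S) = 2*S/(-3 + S) (z(S) = (S + S)/(S - 3) = (2*S)/(-3 + S) = 2*S/(-3 + S))
v(A) = 2*A (v(A) = 3*A - A = 2*A)
z(5)*v(H(1, 5)) = (2*5/(-3 + 5))*(2*(9/2)) = (2*5/2)*9 = (2*5*(1/2))*9 = 5*9 = 45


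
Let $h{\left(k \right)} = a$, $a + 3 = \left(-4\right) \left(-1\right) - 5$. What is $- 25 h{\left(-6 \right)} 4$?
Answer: $400$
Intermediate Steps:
$a = -4$ ($a = -3 - 1 = -4$)
$h{\left(k \right)} = -4$
$- 25 h{\left(-6 \right)} 4 = \left(-25\right) \left(-4\right) 4 = 100 \cdot 4 = 400$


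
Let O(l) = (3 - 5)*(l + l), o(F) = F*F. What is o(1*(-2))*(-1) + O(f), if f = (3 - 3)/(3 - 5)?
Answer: -4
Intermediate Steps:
o(F) = F²
f = 0 (f = 0/(-2) = 0*(-½) = 0)
O(l) = -4*l
o(1*(-2))*(-1) + O(f) = (1*(-2))²*(-1) - 4*0 = (-2)²*(-1) + 0 = 4*(-1) + 0 = -4 + 0 = -4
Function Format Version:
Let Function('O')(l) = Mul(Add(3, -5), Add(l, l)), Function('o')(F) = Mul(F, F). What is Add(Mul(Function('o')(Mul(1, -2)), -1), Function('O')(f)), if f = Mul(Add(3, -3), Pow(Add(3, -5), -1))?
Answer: -4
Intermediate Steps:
Function('o')(F) = Pow(F, 2)
f = 0 (f = Mul(0, Pow(-2, -1)) = Mul(0, Rational(-1, 2)) = 0)
Function('O')(l) = Mul(-4, l) (Function('O')(l) = Mul(-2, Mul(2, l)) = Mul(-4, l))
Add(Mul(Function('o')(Mul(1, -2)), -1), Function('O')(f)) = Add(Mul(Pow(Mul(1, -2), 2), -1), Mul(-4, 0)) = Add(Mul(Pow(-2, 2), -1), 0) = Add(Mul(4, -1), 0) = Add(-4, 0) = -4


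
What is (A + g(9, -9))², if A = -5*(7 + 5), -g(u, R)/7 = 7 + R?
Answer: 2116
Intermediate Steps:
g(u, R) = -49 - 7*R (g(u, R) = -7*(7 + R) = -49 - 7*R)
A = -60 (A = -5*12 = -60)
(A + g(9, -9))² = (-60 + (-49 - 7*(-9)))² = (-60 + (-49 + 63))² = (-60 + 14)² = (-46)² = 2116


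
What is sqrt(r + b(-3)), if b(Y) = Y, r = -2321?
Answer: 2*I*sqrt(581) ≈ 48.208*I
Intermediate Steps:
sqrt(r + b(-3)) = sqrt(-2321 - 3) = sqrt(-2324) = 2*I*sqrt(581)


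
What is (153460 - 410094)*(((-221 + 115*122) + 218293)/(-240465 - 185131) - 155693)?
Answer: 4251305822515605/106399 ≈ 3.9956e+10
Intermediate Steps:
(153460 - 410094)*(((-221 + 115*122) + 218293)/(-240465 - 185131) - 155693) = -256634*(((-221 + 14030) + 218293)/(-425596) - 155693) = -256634*((13809 + 218293)*(-1/425596) - 155693) = -256634*(232102*(-1/425596) - 155693) = -256634*(-116051/212798 - 155693) = -256634*(-33131275065/212798) = 4251305822515605/106399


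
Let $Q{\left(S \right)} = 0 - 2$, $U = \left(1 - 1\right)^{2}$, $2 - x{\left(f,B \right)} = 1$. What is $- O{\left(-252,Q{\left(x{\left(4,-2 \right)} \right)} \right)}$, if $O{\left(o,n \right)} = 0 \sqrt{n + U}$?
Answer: $0$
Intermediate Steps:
$x{\left(f,B \right)} = 1$ ($x{\left(f,B \right)} = 2 - 1 = 1$)
$U = 0$ ($U = 0^{2} = 0$)
$Q{\left(S \right)} = -2$ ($Q{\left(S \right)} = 0 - 2 = -2$)
$O{\left(o,n \right)} = 0$ ($O{\left(o,n \right)} = 0 \sqrt{n + 0} = 0 \sqrt{n} = 0$)
$- O{\left(-252,Q{\left(x{\left(4,-2 \right)} \right)} \right)} = \left(-1\right) 0 = 0$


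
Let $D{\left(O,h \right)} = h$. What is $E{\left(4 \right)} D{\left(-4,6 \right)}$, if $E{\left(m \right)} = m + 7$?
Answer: $66$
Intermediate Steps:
$E{\left(m \right)} = 7 + m$
$E{\left(4 \right)} D{\left(-4,6 \right)} = \left(7 + 4\right) 6 = 11 \cdot 6 = 66$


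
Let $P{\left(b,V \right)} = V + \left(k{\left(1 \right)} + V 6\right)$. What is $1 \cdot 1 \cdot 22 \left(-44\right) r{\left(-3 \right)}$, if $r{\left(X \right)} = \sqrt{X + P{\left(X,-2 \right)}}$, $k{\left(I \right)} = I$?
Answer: $- 3872 i \approx - 3872.0 i$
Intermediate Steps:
$P{\left(b,V \right)} = 1 + 7 V$ ($P{\left(b,V \right)} = V + \left(1 + V 6\right) = V + \left(1 + 6 V\right) = 1 + 7 V$)
$r{\left(X \right)} = \sqrt{-13 + X}$ ($r{\left(X \right)} = \sqrt{X + \left(1 + 7 \left(-2\right)\right)} = \sqrt{X + \left(1 - 14\right)} = \sqrt{X - 13} = \sqrt{-13 + X}$)
$1 \cdot 1 \cdot 22 \left(-44\right) r{\left(-3 \right)} = 1 \cdot 1 \cdot 22 \left(-44\right) \sqrt{-13 - 3} = 1 \cdot 22 \left(-44\right) \sqrt{-16} = 22 \left(-44\right) 4 i = - 968 \cdot 4 i = - 3872 i$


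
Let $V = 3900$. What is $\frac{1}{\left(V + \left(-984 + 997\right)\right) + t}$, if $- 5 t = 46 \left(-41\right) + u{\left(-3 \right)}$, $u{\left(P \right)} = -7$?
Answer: $\frac{5}{21458} \approx 0.00023301$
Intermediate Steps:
$t = \frac{1893}{5}$ ($t = - \frac{46 \left(-41\right) - 7}{5} = - \frac{-1886 - 7}{5} = \left(- \frac{1}{5}\right) \left(-1893\right) = \frac{1893}{5} \approx 378.6$)
$\frac{1}{\left(V + \left(-984 + 997\right)\right) + t} = \frac{1}{\left(3900 + \left(-984 + 997\right)\right) + \frac{1893}{5}} = \frac{1}{\left(3900 + 13\right) + \frac{1893}{5}} = \frac{1}{3913 + \frac{1893}{5}} = \frac{1}{\frac{21458}{5}} = \frac{5}{21458}$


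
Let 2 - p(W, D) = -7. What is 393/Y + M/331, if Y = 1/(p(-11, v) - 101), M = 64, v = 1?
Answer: -11967572/331 ≈ -36156.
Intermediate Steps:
p(W, D) = 9 (p(W, D) = 2 - 1*(-7) = 2 + 7 = 9)
Y = -1/92 (Y = 1/(9 - 101) = 1/(-92) = -1/92 ≈ -0.010870)
393/Y + M/331 = 393/(-1/92) + 64/331 = 393*(-92) + 64*(1/331) = -36156 + 64/331 = -11967572/331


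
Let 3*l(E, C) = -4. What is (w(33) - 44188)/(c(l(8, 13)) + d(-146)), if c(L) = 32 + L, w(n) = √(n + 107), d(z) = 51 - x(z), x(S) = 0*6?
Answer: -132564/245 + 6*√35/245 ≈ -540.93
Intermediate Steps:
x(S) = 0
l(E, C) = -4/3 (l(E, C) = (⅓)*(-4) = -4/3)
d(z) = 51 (d(z) = 51 - 1*0 = 51 + 0 = 51)
w(n) = √(107 + n)
(w(33) - 44188)/(c(l(8, 13)) + d(-146)) = (√(107 + 33) - 44188)/((32 - 4/3) + 51) = (√140 - 44188)/(92/3 + 51) = (2*√35 - 44188)/(245/3) = (-44188 + 2*√35)*(3/245) = -132564/245 + 6*√35/245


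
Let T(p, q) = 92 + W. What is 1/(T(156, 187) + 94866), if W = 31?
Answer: 1/94989 ≈ 1.0528e-5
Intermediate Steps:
T(p, q) = 123 (T(p, q) = 92 + 31 = 123)
1/(T(156, 187) + 94866) = 1/(123 + 94866) = 1/94989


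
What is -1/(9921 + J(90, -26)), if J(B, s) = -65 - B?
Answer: -1/9766 ≈ -0.00010240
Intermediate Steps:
-1/(9921 + J(90, -26)) = -1/(9921 + (-65 - 1*90)) = -1/(9921 + (-65 - 90)) = -1/(9921 - 155) = -1/9766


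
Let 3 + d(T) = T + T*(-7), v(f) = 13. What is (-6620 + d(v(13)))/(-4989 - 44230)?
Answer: 6701/49219 ≈ 0.13615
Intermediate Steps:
d(T) = -3 - 6*T (d(T) = -3 + (T + T*(-7)) = -3 + (T - 7*T) = -3 - 6*T)
(-6620 + d(v(13)))/(-4989 - 44230) = (-6620 + (-3 - 6*13))/(-4989 - 44230) = (-6620 + (-3 - 78))/(-49219) = (-6620 - 81)*(-1/49219) = -6701*(-1/49219) = 6701/49219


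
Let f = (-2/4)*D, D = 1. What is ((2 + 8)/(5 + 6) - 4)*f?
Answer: 17/11 ≈ 1.5455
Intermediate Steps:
f = -½ (f = -2/4*1 = -2*¼*1 = -½*1 = -½ ≈ -0.50000)
((2 + 8)/(5 + 6) - 4)*f = ((2 + 8)/(5 + 6) - 4)*(-½) = (10/11 - 4)*(-½) = -34/11*(-½) = 17/11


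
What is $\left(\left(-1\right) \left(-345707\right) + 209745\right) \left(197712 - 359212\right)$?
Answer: $-89705498000$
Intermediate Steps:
$\left(\left(-1\right) \left(-345707\right) + 209745\right) \left(197712 - 359212\right) = \left(345707 + 209745\right) \left(-161500\right) = 555452 \left(-161500\right) = -89705498000$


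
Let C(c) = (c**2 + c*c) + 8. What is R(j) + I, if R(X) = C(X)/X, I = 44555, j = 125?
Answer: 5600633/125 ≈ 44805.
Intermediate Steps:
C(c) = 8 + 2*c**2 (C(c) = (c**2 + c**2) + 8 = 2*c**2 + 8 = 8 + 2*c**2)
R(X) = (8 + 2*X**2)/X
R(j) + I = (2*125 + 8/125) + 44555 = (250 + 8*(1/125)) + 44555 = (250 + 8/125) + 44555 = 31258/125 + 44555 = 5600633/125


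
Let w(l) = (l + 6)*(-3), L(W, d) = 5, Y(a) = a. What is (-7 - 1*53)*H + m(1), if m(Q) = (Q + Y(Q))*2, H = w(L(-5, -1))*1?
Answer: 1984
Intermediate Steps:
w(l) = -18 - 3*l (w(l) = (6 + l)*(-3) = -18 - 3*l)
H = -33 (H = (-18 - 3*5)*1 = (-18 - 15)*1 = -33*1 = -33)
m(Q) = 4*Q (m(Q) = (Q + Q)*2 = (2*Q)*2 = 4*Q)
(-7 - 1*53)*H + m(1) = (-7 - 1*53)*(-33) + 4*1 = (-7 - 53)*(-33) + 4 = -60*(-33) + 4 = 1980 + 4 = 1984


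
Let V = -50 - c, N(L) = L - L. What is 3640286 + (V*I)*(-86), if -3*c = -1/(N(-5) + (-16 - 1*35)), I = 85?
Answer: 36051644/9 ≈ 4.0057e+6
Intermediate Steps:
N(L) = 0
c = -1/153 (c = -(-1)/(3*(0 + (-16 - 1*35))) = -(-1)/(3*(0 + (-16 - 35))) = -(-1)/(3*(0 - 51)) = -(-1)/(3*(-51)) = -(-1)*(-1)/(3*51) = -⅓*1/51 = -1/153 ≈ -0.0065359)
V = -7649/153 (V = -50 - 1*(-1/153) = -50 + 1/153 = -7649/153 ≈ -49.993)
3640286 + (V*I)*(-86) = 3640286 - 7649/153*85*(-86) = 3640286 - 38245/9*(-86) = 3640286 + 3289070/9 = 36051644/9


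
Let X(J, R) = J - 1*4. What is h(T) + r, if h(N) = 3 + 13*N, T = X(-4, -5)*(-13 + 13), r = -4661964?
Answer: -4661961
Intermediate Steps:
X(J, R) = -4 + J (X(J, R) = J - 4 = -4 + J)
T = 0 (T = (-4 - 4)*(-13 + 13) = -8*0 = 0)
h(T) + r = (3 + 13*0) - 4661964 = (3 + 0) - 4661964 = 3 - 4661964 = -4661961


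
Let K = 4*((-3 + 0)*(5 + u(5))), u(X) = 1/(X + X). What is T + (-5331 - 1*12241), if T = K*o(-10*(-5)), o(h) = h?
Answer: -20632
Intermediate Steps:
u(X) = 1/(2*X)
K = -306/5 (K = 4*((-3 + 0)*(5 + (½)/5)) = 4*(-3*(5 + (½)*(⅕))) = 4*(-3*(5 + ⅒)) = 4*(-3*51/10) = 4*(-153/10) = -306/5 ≈ -61.200)
T = -3060 (T = -(-612)*(-5) = -306/5*50 = -3060)
T + (-5331 - 1*12241) = -3060 + (-5331 - 1*12241) = -3060 + (-5331 - 12241) = -3060 - 17572 = -20632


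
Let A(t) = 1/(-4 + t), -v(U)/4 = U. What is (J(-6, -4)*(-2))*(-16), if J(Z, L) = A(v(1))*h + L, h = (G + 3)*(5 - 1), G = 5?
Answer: -256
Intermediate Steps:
v(U) = -4*U
h = 32 (h = (5 + 3)*(5 - 1) = 8*4 = 32)
J(Z, L) = -4 + L (J(Z, L) = 32/(-4 - 4*1) + L = 32/(-4 - 4) + L = 32/(-8) + L = -1/8*32 + L = -4 + L)
(J(-6, -4)*(-2))*(-16) = ((-4 - 4)*(-2))*(-16) = -8*(-2)*(-16) = 16*(-16) = -256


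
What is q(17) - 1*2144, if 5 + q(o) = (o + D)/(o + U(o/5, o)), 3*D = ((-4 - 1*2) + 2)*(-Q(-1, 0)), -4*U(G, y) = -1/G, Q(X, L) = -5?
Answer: -7482859/3483 ≈ -2148.4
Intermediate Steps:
U(G, y) = 1/(4*G) (U(G, y) = -(-1)/(4*G) = 1/(4*G))
D = -20/3 (D = (((-4 - 1*2) + 2)*(-1*(-5)))/3 = (((-4 - 2) + 2)*5)/3 = ((-6 + 2)*5)/3 = (-4*5)/3 = (⅓)*(-20) = -20/3 ≈ -6.6667)
q(o) = -5 + (-20/3 + o)/(o + 5/(4*o)) (q(o) = -5 + (o - 20/3)/(o + 1/(4*((o/5)))) = -5 + (-20/3 + o)/(o + 1/(4*((o*(⅕))))) = -5 + (-20/3 + o)/(o + 1/(4*((o/5)))) = -5 + (-20/3 + o)/(o + (5/o)/4) = -5 + (-20/3 + o)/(o + 5/(4*o)))
q(17) - 1*2144 = (-75 - 16*17*(5 + 3*17))/(3*(5 + 4*17²)) - 1*2144 = (-75 - 16*17*(5 + 51))/(3*(5 + 4*289)) - 2144 = (-75 - 16*17*56)/(3*(5 + 1156)) - 2144 = (⅓)*(-75 - 15232)/1161 - 2144 = (⅓)*(1/1161)*(-15307) - 2144 = -15307/3483 - 2144 = -7482859/3483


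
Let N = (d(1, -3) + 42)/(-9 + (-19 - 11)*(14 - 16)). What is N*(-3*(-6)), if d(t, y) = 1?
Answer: 258/17 ≈ 15.176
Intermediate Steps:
N = 43/51 (N = (1 + 42)/(-9 + (-19 - 11)*(14 - 16)) = 43/(-9 - 30*(-2)) = 43/(-9 + 60) = 43/51 ≈ 0.84314)
N*(-3*(-6)) = 43*(-3*(-6))/51 = (43/51)*18 = 258/17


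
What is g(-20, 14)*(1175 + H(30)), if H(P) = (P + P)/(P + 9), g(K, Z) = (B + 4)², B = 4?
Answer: 978880/13 ≈ 75299.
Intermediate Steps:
g(K, Z) = 64 (g(K, Z) = (4 + 4)² = 8² = 64)
H(P) = 2*P/(9 + P) (H(P) = (2*P)/(9 + P) = 2*P/(9 + P))
g(-20, 14)*(1175 + H(30)) = 64*(1175 + 2*30/(9 + 30)) = 64*(1175 + 2*30/39) = 64*(1175 + 2*30*(1/39)) = 64*(1175 + 20/13) = 64*(15295/13) = 978880/13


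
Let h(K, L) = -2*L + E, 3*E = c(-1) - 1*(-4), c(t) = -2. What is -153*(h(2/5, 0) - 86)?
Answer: 13056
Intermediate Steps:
E = 2/3 (E = (-2 - 1*(-4))/3 = (-2 + 4)/3 = (1/3)*2 = 2/3 ≈ 0.66667)
h(K, L) = 2/3 - 2*L (h(K, L) = -2*L + 2/3 = 2/3 - 2*L)
-153*(h(2/5, 0) - 86) = -153*((2/3 - 2*0) - 86) = -153*((2/3 + 0) - 86) = -153*(2/3 - 86) = -153*(-256/3) = 13056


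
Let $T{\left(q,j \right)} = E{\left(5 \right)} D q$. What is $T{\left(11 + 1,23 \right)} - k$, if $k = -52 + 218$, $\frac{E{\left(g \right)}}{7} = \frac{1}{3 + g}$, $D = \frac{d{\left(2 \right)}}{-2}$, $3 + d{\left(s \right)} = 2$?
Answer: $- \frac{643}{4} \approx -160.75$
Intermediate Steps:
$d{\left(s \right)} = -1$ ($d{\left(s \right)} = -3 + 2 = -1$)
$D = \frac{1}{2}$ ($D = - \frac{1}{-2} = \left(-1\right) \left(- \frac{1}{2}\right) = \frac{1}{2} \approx 0.5$)
$E{\left(g \right)} = \frac{7}{3 + g}$
$T{\left(q,j \right)} = \frac{7 q}{16}$ ($T{\left(q,j \right)} = \frac{7}{3 + 5} \cdot \frac{1}{2} q = \frac{7}{8} \cdot \frac{1}{2} q = \frac{7 q}{16}$)
$k = 166$
$T{\left(11 + 1,23 \right)} - k = \frac{7 \left(11 + 1\right)}{16} - 166 = \frac{7}{16} \cdot 12 - 166 = \frac{21}{4} - 166 = - \frac{643}{4}$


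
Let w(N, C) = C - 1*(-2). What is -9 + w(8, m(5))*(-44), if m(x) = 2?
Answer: -185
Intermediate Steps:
w(N, C) = 2 + C (w(N, C) = C + 2 = 2 + C)
-9 + w(8, m(5))*(-44) = -9 + (2 + 2)*(-44) = -9 + 4*(-44) = -9 - 176 = -185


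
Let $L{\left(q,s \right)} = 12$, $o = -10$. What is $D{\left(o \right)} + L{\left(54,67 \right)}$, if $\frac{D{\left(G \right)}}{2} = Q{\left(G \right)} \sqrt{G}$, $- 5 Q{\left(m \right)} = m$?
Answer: $12 + 4 i \sqrt{10} \approx 12.0 + 12.649 i$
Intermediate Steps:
$Q{\left(m \right)} = - \frac{m}{5}$
$D{\left(G \right)} = - \frac{2 G^{\frac{3}{2}}}{5}$ ($D{\left(G \right)} = 2 - \frac{G}{5} \sqrt{G} = 2 \left(- \frac{G^{\frac{3}{2}}}{5}\right) = - \frac{2 G^{\frac{3}{2}}}{5}$)
$D{\left(o \right)} + L{\left(54,67 \right)} = - \frac{2 \left(-10\right)^{\frac{3}{2}}}{5} + 12 = - \frac{2 \left(- 10 i \sqrt{10}\right)}{5} + 12 = 4 i \sqrt{10} + 12 = 12 + 4 i \sqrt{10}$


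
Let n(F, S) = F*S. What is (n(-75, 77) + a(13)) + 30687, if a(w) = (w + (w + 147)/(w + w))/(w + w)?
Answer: 8420505/338 ≈ 24913.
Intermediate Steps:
a(w) = (w + (147 + w)/(2*w))/(2*w) (a(w) = (w + (147 + w)/((2*w)))/((2*w)) = (w + (147 + w)*(1/(2*w)))*(1/(2*w)) = (w + (147 + w)/(2*w))*(1/(2*w)) = (w + (147 + w)/(2*w))/(2*w))
(n(-75, 77) + a(13)) + 30687 = (-75*77 + (¼)*(147 + 13 + 2*13²)/13²) + 30687 = (-5775 + (¼)*(1/169)*(147 + 13 + 2*169)) + 30687 = (-5775 + (¼)*(1/169)*(147 + 13 + 338)) + 30687 = (-5775 + (¼)*(1/169)*498) + 30687 = (-5775 + 249/338) + 30687 = -1951701/338 + 30687 = 8420505/338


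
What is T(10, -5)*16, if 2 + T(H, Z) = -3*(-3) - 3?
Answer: 64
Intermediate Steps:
T(H, Z) = 4 (T(H, Z) = -2 + (-3*(-3) - 3) = -2 + (9 - 3) = -2 + 6 = 4)
T(10, -5)*16 = 4*16 = 64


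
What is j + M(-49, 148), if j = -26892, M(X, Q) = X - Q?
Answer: -27089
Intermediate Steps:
j + M(-49, 148) = -26892 + (-49 - 1*148) = -26892 + (-49 - 148) = -26892 - 197 = -27089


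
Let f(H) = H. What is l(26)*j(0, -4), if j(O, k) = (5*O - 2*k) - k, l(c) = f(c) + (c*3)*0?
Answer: 312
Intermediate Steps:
l(c) = c (l(c) = c + (c*3)*0 = c + (3*c)*0 = c + 0 = c)
j(O, k) = -3*k + 5*O (j(O, k) = (-2*k + 5*O) - k = -3*k + 5*O)
l(26)*j(0, -4) = 26*(-3*(-4) + 5*0) = 26*(12 + 0) = 26*12 = 312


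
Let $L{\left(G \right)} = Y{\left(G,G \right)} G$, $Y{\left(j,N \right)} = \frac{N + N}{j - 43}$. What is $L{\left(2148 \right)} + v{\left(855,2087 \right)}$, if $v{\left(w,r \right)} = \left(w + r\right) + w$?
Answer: $\frac{17220493}{2105} \approx 8180.8$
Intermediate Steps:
$Y{\left(j,N \right)} = \frac{2 N}{-43 + j}$
$v{\left(w,r \right)} = r + 2 w$ ($v{\left(w,r \right)} = \left(r + w\right) + w = r + 2 w$)
$L{\left(G \right)} = \frac{2 G^{2}}{-43 + G}$ ($L{\left(G \right)} = \frac{2 G}{-43 + G} G = \frac{2 G^{2}}{-43 + G}$)
$L{\left(2148 \right)} + v{\left(855,2087 \right)} = \frac{2 \cdot 2148^{2}}{-43 + 2148} + \left(2087 + 2 \cdot 855\right) = 2 \cdot 4613904 \cdot \frac{1}{2105} + \left(2087 + 1710\right) = 2 \cdot 4613904 \cdot \frac{1}{2105} + 3797 = \frac{9227808}{2105} + 3797 = \frac{17220493}{2105}$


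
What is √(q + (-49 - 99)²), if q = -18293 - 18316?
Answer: I*√14705 ≈ 121.26*I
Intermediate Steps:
q = -36609
√(q + (-49 - 99)²) = √(-36609 + (-49 - 99)²) = √(-36609 + (-148)²) = √(-36609 + 21904) = √(-14705) = I*√14705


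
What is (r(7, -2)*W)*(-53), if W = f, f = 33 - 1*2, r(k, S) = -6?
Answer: 9858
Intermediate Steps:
f = 31 (f = 33 - 2 = 31)
W = 31
(r(7, -2)*W)*(-53) = -6*31*(-53) = -186*(-53) = 9858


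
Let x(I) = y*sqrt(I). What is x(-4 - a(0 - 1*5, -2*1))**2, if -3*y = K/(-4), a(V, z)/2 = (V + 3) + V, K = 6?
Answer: 5/2 ≈ 2.5000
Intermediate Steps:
a(V, z) = 6 + 4*V (a(V, z) = 2*((V + 3) + V) = 2*((3 + V) + V) = 2*(3 + 2*V) = 6 + 4*V)
y = 1/2 (y = -2/(-4) = -2*(-1)/4 = -1/3*(-3/2) = 1/2 ≈ 0.50000)
x(I) = sqrt(I)/2
x(-4 - a(0 - 1*5, -2*1))**2 = (sqrt(-4 - (6 + 4*(0 - 1*5)))/2)**2 = (sqrt(-4 - (6 + 4*(0 - 5)))/2)**2 = (sqrt(-4 - (6 + 4*(-5)))/2)**2 = (sqrt(-4 - (6 - 20))/2)**2 = (sqrt(-4 - 1*(-14))/2)**2 = (sqrt(-4 + 14)/2)**2 = (sqrt(10)/2)**2 = 5/2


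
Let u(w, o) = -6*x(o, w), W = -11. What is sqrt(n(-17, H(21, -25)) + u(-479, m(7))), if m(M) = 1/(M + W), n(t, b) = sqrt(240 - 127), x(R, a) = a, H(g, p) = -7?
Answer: sqrt(2874 + sqrt(113)) ≈ 53.709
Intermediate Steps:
n(t, b) = sqrt(113)
m(M) = 1/(-11 + M) (m(M) = 1/(M - 11) = 1/(-11 + M))
u(w, o) = -6*w
sqrt(n(-17, H(21, -25)) + u(-479, m(7))) = sqrt(sqrt(113) - 6*(-479)) = sqrt(sqrt(113) + 2874) = sqrt(2874 + sqrt(113))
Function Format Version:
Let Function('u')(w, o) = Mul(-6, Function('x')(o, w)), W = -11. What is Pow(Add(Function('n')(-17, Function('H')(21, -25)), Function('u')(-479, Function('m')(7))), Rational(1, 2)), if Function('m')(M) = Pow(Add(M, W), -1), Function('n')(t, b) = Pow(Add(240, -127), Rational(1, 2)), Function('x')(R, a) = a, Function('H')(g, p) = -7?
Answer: Pow(Add(2874, Pow(113, Rational(1, 2))), Rational(1, 2)) ≈ 53.709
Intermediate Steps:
Function('n')(t, b) = Pow(113, Rational(1, 2))
Function('m')(M) = Pow(Add(-11, M), -1) (Function('m')(M) = Pow(Add(M, -11), -1) = Pow(Add(-11, M), -1))
Function('u')(w, o) = Mul(-6, w)
Pow(Add(Function('n')(-17, Function('H')(21, -25)), Function('u')(-479, Function('m')(7))), Rational(1, 2)) = Pow(Add(Pow(113, Rational(1, 2)), Mul(-6, -479)), Rational(1, 2)) = Pow(Add(Pow(113, Rational(1, 2)), 2874), Rational(1, 2)) = Pow(Add(2874, Pow(113, Rational(1, 2))), Rational(1, 2))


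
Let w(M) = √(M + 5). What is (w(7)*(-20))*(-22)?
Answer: 880*√3 ≈ 1524.2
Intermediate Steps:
w(M) = √(5 + M)
(w(7)*(-20))*(-22) = (√(5 + 7)*(-20))*(-22) = (√12*(-20))*(-22) = ((2*√3)*(-20))*(-22) = -40*√3*(-22) = 880*√3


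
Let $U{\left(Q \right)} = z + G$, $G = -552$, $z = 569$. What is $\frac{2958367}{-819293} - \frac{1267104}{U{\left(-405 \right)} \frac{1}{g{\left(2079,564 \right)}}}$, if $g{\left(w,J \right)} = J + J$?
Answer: $- \frac{1171010055760655}{13927981} \approx -8.4076 \cdot 10^{7}$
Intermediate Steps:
$U{\left(Q \right)} = 17$ ($U{\left(Q \right)} = 569 - 552 = 17$)
$g{\left(w,J \right)} = 2 J$
$\frac{2958367}{-819293} - \frac{1267104}{U{\left(-405 \right)} \frac{1}{g{\left(2079,564 \right)}}} = \frac{2958367}{-819293} - \frac{1267104}{17 \frac{1}{2 \cdot 564}} = 2958367 \left(- \frac{1}{819293}\right) - \frac{1267104}{17 \cdot \frac{1}{1128}} = - \frac{2958367}{819293} - \frac{1267104}{17 \cdot \frac{1}{1128}} = - \frac{2958367}{819293} - \frac{1267104}{\frac{17}{1128}} = - \frac{2958367}{819293} - \frac{1429293312}{17} = - \frac{1171010055760655}{13927981}$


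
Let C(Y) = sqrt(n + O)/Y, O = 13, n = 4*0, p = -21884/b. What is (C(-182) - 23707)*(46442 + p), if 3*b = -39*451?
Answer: -6455684700310/5863 - 136155665*sqrt(13)/533533 ≈ -1.1011e+9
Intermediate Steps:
b = -5863 (b = (-39*451)/3 = (1/3)*(-17589) = -5863)
p = 21884/5863 (p = -21884/(-5863) = -21884*(-1/5863) = 21884/5863 ≈ 3.7326)
n = 0
C(Y) = sqrt(13)/Y (C(Y) = sqrt(0 + 13)/Y = sqrt(13)/Y)
(C(-182) - 23707)*(46442 + p) = (sqrt(13)/(-182) - 23707)*(46442 + 21884/5863) = (sqrt(13)*(-1/182) - 23707)*(272311330/5863) = (-sqrt(13)/182 - 23707)*(272311330/5863) = (-23707 - sqrt(13)/182)*(272311330/5863) = -6455684700310/5863 - 136155665*sqrt(13)/533533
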